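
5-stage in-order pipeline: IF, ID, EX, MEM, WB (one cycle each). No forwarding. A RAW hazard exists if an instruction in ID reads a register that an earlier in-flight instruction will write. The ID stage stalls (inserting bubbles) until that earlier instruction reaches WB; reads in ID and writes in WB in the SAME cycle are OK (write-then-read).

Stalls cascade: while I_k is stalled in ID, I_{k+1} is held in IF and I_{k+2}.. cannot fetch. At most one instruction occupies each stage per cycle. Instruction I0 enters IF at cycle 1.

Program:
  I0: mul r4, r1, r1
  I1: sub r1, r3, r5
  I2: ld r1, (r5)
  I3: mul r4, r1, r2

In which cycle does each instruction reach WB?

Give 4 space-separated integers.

I0 mul r4 <- r1,r1: IF@1 ID@2 stall=0 (-) EX@3 MEM@4 WB@5
I1 sub r1 <- r3,r5: IF@2 ID@3 stall=0 (-) EX@4 MEM@5 WB@6
I2 ld r1 <- r5: IF@3 ID@4 stall=0 (-) EX@5 MEM@6 WB@7
I3 mul r4 <- r1,r2: IF@4 ID@5 stall=2 (RAW on I2.r1 (WB@7)) EX@8 MEM@9 WB@10

Answer: 5 6 7 10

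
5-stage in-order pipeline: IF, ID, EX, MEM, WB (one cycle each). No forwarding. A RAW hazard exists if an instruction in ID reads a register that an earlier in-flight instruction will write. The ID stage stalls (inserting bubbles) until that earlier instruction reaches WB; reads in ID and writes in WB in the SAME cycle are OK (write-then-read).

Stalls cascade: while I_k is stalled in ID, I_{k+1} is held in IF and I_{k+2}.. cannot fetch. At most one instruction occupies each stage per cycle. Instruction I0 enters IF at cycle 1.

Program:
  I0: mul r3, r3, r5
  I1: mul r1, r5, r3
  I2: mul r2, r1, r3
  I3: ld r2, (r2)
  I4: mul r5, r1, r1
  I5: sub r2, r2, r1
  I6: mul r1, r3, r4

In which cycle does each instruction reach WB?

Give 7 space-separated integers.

Answer: 5 8 11 14 15 17 18

Derivation:
I0 mul r3 <- r3,r5: IF@1 ID@2 stall=0 (-) EX@3 MEM@4 WB@5
I1 mul r1 <- r5,r3: IF@2 ID@3 stall=2 (RAW on I0.r3 (WB@5)) EX@6 MEM@7 WB@8
I2 mul r2 <- r1,r3: IF@3 ID@6 stall=2 (RAW on I1.r1 (WB@8)) EX@9 MEM@10 WB@11
I3 ld r2 <- r2: IF@6 ID@9 stall=2 (RAW on I2.r2 (WB@11)) EX@12 MEM@13 WB@14
I4 mul r5 <- r1,r1: IF@9 ID@12 stall=0 (-) EX@13 MEM@14 WB@15
I5 sub r2 <- r2,r1: IF@12 ID@13 stall=1 (RAW on I3.r2 (WB@14)) EX@15 MEM@16 WB@17
I6 mul r1 <- r3,r4: IF@13 ID@15 stall=0 (-) EX@16 MEM@17 WB@18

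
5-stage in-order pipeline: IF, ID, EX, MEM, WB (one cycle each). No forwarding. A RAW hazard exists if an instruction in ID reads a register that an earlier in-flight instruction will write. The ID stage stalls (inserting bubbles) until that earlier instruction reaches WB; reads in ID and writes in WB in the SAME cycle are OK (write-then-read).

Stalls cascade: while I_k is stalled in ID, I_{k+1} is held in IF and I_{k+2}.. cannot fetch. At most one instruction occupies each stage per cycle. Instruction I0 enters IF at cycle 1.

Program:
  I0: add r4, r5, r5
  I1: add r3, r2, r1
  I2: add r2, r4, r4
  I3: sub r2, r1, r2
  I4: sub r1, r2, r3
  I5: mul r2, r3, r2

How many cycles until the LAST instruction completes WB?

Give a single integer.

Answer: 15

Derivation:
I0 add r4 <- r5,r5: IF@1 ID@2 stall=0 (-) EX@3 MEM@4 WB@5
I1 add r3 <- r2,r1: IF@2 ID@3 stall=0 (-) EX@4 MEM@5 WB@6
I2 add r2 <- r4,r4: IF@3 ID@4 stall=1 (RAW on I0.r4 (WB@5)) EX@6 MEM@7 WB@8
I3 sub r2 <- r1,r2: IF@4 ID@6 stall=2 (RAW on I2.r2 (WB@8)) EX@9 MEM@10 WB@11
I4 sub r1 <- r2,r3: IF@6 ID@9 stall=2 (RAW on I3.r2 (WB@11)) EX@12 MEM@13 WB@14
I5 mul r2 <- r3,r2: IF@9 ID@12 stall=0 (-) EX@13 MEM@14 WB@15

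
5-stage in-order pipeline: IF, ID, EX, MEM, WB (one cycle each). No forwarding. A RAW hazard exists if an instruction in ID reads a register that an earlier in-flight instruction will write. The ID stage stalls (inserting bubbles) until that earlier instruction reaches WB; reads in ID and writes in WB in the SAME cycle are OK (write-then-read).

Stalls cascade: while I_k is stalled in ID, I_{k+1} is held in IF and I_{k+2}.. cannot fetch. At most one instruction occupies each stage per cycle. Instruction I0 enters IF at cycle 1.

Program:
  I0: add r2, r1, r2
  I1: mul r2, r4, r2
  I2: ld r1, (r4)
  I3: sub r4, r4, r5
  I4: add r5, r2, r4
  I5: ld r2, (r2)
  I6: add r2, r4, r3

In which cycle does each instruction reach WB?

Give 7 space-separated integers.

I0 add r2 <- r1,r2: IF@1 ID@2 stall=0 (-) EX@3 MEM@4 WB@5
I1 mul r2 <- r4,r2: IF@2 ID@3 stall=2 (RAW on I0.r2 (WB@5)) EX@6 MEM@7 WB@8
I2 ld r1 <- r4: IF@3 ID@6 stall=0 (-) EX@7 MEM@8 WB@9
I3 sub r4 <- r4,r5: IF@6 ID@7 stall=0 (-) EX@8 MEM@9 WB@10
I4 add r5 <- r2,r4: IF@7 ID@8 stall=2 (RAW on I3.r4 (WB@10)) EX@11 MEM@12 WB@13
I5 ld r2 <- r2: IF@8 ID@11 stall=0 (-) EX@12 MEM@13 WB@14
I6 add r2 <- r4,r3: IF@11 ID@12 stall=0 (-) EX@13 MEM@14 WB@15

Answer: 5 8 9 10 13 14 15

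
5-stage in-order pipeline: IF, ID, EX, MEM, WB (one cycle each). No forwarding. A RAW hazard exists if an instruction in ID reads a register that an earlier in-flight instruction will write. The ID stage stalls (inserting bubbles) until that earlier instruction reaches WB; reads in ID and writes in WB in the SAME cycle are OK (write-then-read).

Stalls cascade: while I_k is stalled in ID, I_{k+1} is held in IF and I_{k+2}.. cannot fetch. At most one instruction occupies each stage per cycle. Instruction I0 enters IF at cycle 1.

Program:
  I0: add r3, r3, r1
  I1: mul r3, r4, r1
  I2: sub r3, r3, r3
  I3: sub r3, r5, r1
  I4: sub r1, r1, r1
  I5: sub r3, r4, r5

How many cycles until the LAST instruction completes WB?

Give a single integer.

I0 add r3 <- r3,r1: IF@1 ID@2 stall=0 (-) EX@3 MEM@4 WB@5
I1 mul r3 <- r4,r1: IF@2 ID@3 stall=0 (-) EX@4 MEM@5 WB@6
I2 sub r3 <- r3,r3: IF@3 ID@4 stall=2 (RAW on I1.r3 (WB@6)) EX@7 MEM@8 WB@9
I3 sub r3 <- r5,r1: IF@4 ID@7 stall=0 (-) EX@8 MEM@9 WB@10
I4 sub r1 <- r1,r1: IF@7 ID@8 stall=0 (-) EX@9 MEM@10 WB@11
I5 sub r3 <- r4,r5: IF@8 ID@9 stall=0 (-) EX@10 MEM@11 WB@12

Answer: 12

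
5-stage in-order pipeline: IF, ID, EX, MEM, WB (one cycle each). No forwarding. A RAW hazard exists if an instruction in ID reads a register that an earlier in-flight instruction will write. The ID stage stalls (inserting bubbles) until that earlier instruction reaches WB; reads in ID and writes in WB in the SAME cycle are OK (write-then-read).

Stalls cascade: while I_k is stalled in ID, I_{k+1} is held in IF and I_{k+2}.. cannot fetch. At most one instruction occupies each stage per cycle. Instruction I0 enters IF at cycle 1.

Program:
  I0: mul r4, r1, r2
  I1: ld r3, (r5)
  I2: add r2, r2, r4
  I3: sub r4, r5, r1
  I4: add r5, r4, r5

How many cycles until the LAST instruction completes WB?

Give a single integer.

Answer: 12

Derivation:
I0 mul r4 <- r1,r2: IF@1 ID@2 stall=0 (-) EX@3 MEM@4 WB@5
I1 ld r3 <- r5: IF@2 ID@3 stall=0 (-) EX@4 MEM@5 WB@6
I2 add r2 <- r2,r4: IF@3 ID@4 stall=1 (RAW on I0.r4 (WB@5)) EX@6 MEM@7 WB@8
I3 sub r4 <- r5,r1: IF@4 ID@6 stall=0 (-) EX@7 MEM@8 WB@9
I4 add r5 <- r4,r5: IF@6 ID@7 stall=2 (RAW on I3.r4 (WB@9)) EX@10 MEM@11 WB@12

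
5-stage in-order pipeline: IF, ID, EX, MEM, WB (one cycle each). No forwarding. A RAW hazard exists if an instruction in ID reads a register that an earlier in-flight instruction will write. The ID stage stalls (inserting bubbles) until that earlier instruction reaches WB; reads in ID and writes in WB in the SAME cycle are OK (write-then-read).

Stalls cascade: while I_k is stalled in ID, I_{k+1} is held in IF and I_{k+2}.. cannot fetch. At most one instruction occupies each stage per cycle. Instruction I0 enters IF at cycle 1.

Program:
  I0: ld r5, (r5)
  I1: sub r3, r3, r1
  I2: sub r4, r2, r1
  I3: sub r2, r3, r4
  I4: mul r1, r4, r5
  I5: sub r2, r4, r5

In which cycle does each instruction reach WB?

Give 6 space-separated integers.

Answer: 5 6 7 10 11 12

Derivation:
I0 ld r5 <- r5: IF@1 ID@2 stall=0 (-) EX@3 MEM@4 WB@5
I1 sub r3 <- r3,r1: IF@2 ID@3 stall=0 (-) EX@4 MEM@5 WB@6
I2 sub r4 <- r2,r1: IF@3 ID@4 stall=0 (-) EX@5 MEM@6 WB@7
I3 sub r2 <- r3,r4: IF@4 ID@5 stall=2 (RAW on I2.r4 (WB@7)) EX@8 MEM@9 WB@10
I4 mul r1 <- r4,r5: IF@5 ID@8 stall=0 (-) EX@9 MEM@10 WB@11
I5 sub r2 <- r4,r5: IF@8 ID@9 stall=0 (-) EX@10 MEM@11 WB@12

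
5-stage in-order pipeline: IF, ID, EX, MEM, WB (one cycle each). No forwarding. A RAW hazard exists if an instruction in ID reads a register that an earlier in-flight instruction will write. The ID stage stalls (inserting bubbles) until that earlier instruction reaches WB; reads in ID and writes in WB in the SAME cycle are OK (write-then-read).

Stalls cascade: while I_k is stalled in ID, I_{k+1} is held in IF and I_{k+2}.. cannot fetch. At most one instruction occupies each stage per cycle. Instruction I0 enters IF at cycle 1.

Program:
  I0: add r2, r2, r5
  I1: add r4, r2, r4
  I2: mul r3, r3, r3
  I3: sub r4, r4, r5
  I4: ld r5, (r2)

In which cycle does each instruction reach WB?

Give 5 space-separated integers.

Answer: 5 8 9 11 12

Derivation:
I0 add r2 <- r2,r5: IF@1 ID@2 stall=0 (-) EX@3 MEM@4 WB@5
I1 add r4 <- r2,r4: IF@2 ID@3 stall=2 (RAW on I0.r2 (WB@5)) EX@6 MEM@7 WB@8
I2 mul r3 <- r3,r3: IF@3 ID@6 stall=0 (-) EX@7 MEM@8 WB@9
I3 sub r4 <- r4,r5: IF@6 ID@7 stall=1 (RAW on I1.r4 (WB@8)) EX@9 MEM@10 WB@11
I4 ld r5 <- r2: IF@7 ID@9 stall=0 (-) EX@10 MEM@11 WB@12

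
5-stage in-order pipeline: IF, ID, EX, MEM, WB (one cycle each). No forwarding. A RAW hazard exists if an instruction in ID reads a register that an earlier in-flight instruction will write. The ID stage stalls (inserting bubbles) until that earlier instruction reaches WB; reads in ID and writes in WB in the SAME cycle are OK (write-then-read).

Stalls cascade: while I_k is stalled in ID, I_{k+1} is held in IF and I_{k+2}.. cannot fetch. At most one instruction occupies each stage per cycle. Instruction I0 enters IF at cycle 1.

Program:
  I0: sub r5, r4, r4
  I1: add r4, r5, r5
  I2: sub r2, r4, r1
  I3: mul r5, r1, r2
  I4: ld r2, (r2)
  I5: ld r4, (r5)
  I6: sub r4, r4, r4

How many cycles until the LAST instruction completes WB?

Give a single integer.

I0 sub r5 <- r4,r4: IF@1 ID@2 stall=0 (-) EX@3 MEM@4 WB@5
I1 add r4 <- r5,r5: IF@2 ID@3 stall=2 (RAW on I0.r5 (WB@5)) EX@6 MEM@7 WB@8
I2 sub r2 <- r4,r1: IF@3 ID@6 stall=2 (RAW on I1.r4 (WB@8)) EX@9 MEM@10 WB@11
I3 mul r5 <- r1,r2: IF@6 ID@9 stall=2 (RAW on I2.r2 (WB@11)) EX@12 MEM@13 WB@14
I4 ld r2 <- r2: IF@9 ID@12 stall=0 (-) EX@13 MEM@14 WB@15
I5 ld r4 <- r5: IF@12 ID@13 stall=1 (RAW on I3.r5 (WB@14)) EX@15 MEM@16 WB@17
I6 sub r4 <- r4,r4: IF@13 ID@15 stall=2 (RAW on I5.r4 (WB@17)) EX@18 MEM@19 WB@20

Answer: 20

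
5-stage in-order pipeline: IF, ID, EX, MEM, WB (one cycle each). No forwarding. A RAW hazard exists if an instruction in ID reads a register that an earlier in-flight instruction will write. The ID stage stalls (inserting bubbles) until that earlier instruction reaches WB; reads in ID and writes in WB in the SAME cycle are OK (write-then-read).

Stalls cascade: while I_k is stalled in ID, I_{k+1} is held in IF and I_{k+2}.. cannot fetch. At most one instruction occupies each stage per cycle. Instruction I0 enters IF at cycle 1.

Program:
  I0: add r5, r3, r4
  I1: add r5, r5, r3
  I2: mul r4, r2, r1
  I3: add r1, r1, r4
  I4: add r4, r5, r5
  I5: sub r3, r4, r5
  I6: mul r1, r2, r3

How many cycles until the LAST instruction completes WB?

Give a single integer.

I0 add r5 <- r3,r4: IF@1 ID@2 stall=0 (-) EX@3 MEM@4 WB@5
I1 add r5 <- r5,r3: IF@2 ID@3 stall=2 (RAW on I0.r5 (WB@5)) EX@6 MEM@7 WB@8
I2 mul r4 <- r2,r1: IF@3 ID@6 stall=0 (-) EX@7 MEM@8 WB@9
I3 add r1 <- r1,r4: IF@6 ID@7 stall=2 (RAW on I2.r4 (WB@9)) EX@10 MEM@11 WB@12
I4 add r4 <- r5,r5: IF@7 ID@10 stall=0 (-) EX@11 MEM@12 WB@13
I5 sub r3 <- r4,r5: IF@10 ID@11 stall=2 (RAW on I4.r4 (WB@13)) EX@14 MEM@15 WB@16
I6 mul r1 <- r2,r3: IF@11 ID@14 stall=2 (RAW on I5.r3 (WB@16)) EX@17 MEM@18 WB@19

Answer: 19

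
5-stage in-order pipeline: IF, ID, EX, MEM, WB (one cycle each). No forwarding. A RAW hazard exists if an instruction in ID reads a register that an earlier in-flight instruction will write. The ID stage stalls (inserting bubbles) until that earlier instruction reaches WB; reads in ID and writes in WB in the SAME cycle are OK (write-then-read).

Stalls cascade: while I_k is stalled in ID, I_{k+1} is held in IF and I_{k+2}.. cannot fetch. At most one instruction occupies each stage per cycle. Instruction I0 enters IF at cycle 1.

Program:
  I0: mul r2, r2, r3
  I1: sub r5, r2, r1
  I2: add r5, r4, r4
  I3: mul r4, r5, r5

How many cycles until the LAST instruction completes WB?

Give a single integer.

Answer: 12

Derivation:
I0 mul r2 <- r2,r3: IF@1 ID@2 stall=0 (-) EX@3 MEM@4 WB@5
I1 sub r5 <- r2,r1: IF@2 ID@3 stall=2 (RAW on I0.r2 (WB@5)) EX@6 MEM@7 WB@8
I2 add r5 <- r4,r4: IF@3 ID@6 stall=0 (-) EX@7 MEM@8 WB@9
I3 mul r4 <- r5,r5: IF@6 ID@7 stall=2 (RAW on I2.r5 (WB@9)) EX@10 MEM@11 WB@12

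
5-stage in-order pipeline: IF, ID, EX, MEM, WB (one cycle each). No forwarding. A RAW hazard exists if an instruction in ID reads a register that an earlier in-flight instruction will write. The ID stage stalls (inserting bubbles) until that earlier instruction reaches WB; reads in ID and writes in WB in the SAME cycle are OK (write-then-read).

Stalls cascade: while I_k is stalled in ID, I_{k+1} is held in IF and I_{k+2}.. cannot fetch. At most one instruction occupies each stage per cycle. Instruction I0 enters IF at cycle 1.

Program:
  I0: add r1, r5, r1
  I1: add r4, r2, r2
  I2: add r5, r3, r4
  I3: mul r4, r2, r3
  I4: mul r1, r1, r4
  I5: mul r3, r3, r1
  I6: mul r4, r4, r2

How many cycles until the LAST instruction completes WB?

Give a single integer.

I0 add r1 <- r5,r1: IF@1 ID@2 stall=0 (-) EX@3 MEM@4 WB@5
I1 add r4 <- r2,r2: IF@2 ID@3 stall=0 (-) EX@4 MEM@5 WB@6
I2 add r5 <- r3,r4: IF@3 ID@4 stall=2 (RAW on I1.r4 (WB@6)) EX@7 MEM@8 WB@9
I3 mul r4 <- r2,r3: IF@4 ID@7 stall=0 (-) EX@8 MEM@9 WB@10
I4 mul r1 <- r1,r4: IF@7 ID@8 stall=2 (RAW on I3.r4 (WB@10)) EX@11 MEM@12 WB@13
I5 mul r3 <- r3,r1: IF@8 ID@11 stall=2 (RAW on I4.r1 (WB@13)) EX@14 MEM@15 WB@16
I6 mul r4 <- r4,r2: IF@11 ID@14 stall=0 (-) EX@15 MEM@16 WB@17

Answer: 17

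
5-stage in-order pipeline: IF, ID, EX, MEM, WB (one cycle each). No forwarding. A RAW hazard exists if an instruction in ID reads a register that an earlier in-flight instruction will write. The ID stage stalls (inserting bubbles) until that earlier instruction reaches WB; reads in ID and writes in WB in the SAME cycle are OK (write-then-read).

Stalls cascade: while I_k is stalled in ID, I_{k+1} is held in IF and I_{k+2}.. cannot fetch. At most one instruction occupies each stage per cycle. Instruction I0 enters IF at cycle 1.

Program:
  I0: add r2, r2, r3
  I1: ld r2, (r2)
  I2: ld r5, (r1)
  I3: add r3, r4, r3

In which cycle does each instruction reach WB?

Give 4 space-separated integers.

Answer: 5 8 9 10

Derivation:
I0 add r2 <- r2,r3: IF@1 ID@2 stall=0 (-) EX@3 MEM@4 WB@5
I1 ld r2 <- r2: IF@2 ID@3 stall=2 (RAW on I0.r2 (WB@5)) EX@6 MEM@7 WB@8
I2 ld r5 <- r1: IF@3 ID@6 stall=0 (-) EX@7 MEM@8 WB@9
I3 add r3 <- r4,r3: IF@6 ID@7 stall=0 (-) EX@8 MEM@9 WB@10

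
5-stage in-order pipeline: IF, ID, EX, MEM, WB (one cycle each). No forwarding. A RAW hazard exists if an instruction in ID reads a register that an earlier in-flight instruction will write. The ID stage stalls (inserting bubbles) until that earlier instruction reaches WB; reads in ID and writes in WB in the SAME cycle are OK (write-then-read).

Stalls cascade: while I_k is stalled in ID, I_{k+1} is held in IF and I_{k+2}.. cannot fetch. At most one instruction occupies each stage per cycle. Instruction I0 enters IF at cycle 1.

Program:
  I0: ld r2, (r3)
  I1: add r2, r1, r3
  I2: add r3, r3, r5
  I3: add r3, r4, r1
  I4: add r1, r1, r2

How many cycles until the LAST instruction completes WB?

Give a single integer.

I0 ld r2 <- r3: IF@1 ID@2 stall=0 (-) EX@3 MEM@4 WB@5
I1 add r2 <- r1,r3: IF@2 ID@3 stall=0 (-) EX@4 MEM@5 WB@6
I2 add r3 <- r3,r5: IF@3 ID@4 stall=0 (-) EX@5 MEM@6 WB@7
I3 add r3 <- r4,r1: IF@4 ID@5 stall=0 (-) EX@6 MEM@7 WB@8
I4 add r1 <- r1,r2: IF@5 ID@6 stall=0 (-) EX@7 MEM@8 WB@9

Answer: 9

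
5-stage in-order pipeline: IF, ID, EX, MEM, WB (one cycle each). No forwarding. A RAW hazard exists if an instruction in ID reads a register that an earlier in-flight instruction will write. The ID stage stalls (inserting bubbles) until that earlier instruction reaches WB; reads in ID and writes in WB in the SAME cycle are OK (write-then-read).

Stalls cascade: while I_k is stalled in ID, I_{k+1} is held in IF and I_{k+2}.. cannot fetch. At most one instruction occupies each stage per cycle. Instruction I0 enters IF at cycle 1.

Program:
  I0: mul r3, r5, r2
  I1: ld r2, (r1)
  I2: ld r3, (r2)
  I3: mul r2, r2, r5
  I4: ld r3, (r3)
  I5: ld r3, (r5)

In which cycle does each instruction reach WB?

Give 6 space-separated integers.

I0 mul r3 <- r5,r2: IF@1 ID@2 stall=0 (-) EX@3 MEM@4 WB@5
I1 ld r2 <- r1: IF@2 ID@3 stall=0 (-) EX@4 MEM@5 WB@6
I2 ld r3 <- r2: IF@3 ID@4 stall=2 (RAW on I1.r2 (WB@6)) EX@7 MEM@8 WB@9
I3 mul r2 <- r2,r5: IF@4 ID@7 stall=0 (-) EX@8 MEM@9 WB@10
I4 ld r3 <- r3: IF@7 ID@8 stall=1 (RAW on I2.r3 (WB@9)) EX@10 MEM@11 WB@12
I5 ld r3 <- r5: IF@8 ID@10 stall=0 (-) EX@11 MEM@12 WB@13

Answer: 5 6 9 10 12 13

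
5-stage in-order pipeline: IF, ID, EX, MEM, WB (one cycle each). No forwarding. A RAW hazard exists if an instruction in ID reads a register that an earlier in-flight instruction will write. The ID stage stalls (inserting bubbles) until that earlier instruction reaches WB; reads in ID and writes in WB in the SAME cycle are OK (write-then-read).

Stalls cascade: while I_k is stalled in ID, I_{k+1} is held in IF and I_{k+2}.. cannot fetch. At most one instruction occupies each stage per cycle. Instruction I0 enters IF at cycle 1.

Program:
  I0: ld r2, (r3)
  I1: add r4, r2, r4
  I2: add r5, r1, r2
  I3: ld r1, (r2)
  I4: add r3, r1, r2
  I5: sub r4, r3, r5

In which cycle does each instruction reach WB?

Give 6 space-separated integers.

Answer: 5 8 9 10 13 16

Derivation:
I0 ld r2 <- r3: IF@1 ID@2 stall=0 (-) EX@3 MEM@4 WB@5
I1 add r4 <- r2,r4: IF@2 ID@3 stall=2 (RAW on I0.r2 (WB@5)) EX@6 MEM@7 WB@8
I2 add r5 <- r1,r2: IF@3 ID@6 stall=0 (-) EX@7 MEM@8 WB@9
I3 ld r1 <- r2: IF@6 ID@7 stall=0 (-) EX@8 MEM@9 WB@10
I4 add r3 <- r1,r2: IF@7 ID@8 stall=2 (RAW on I3.r1 (WB@10)) EX@11 MEM@12 WB@13
I5 sub r4 <- r3,r5: IF@8 ID@11 stall=2 (RAW on I4.r3 (WB@13)) EX@14 MEM@15 WB@16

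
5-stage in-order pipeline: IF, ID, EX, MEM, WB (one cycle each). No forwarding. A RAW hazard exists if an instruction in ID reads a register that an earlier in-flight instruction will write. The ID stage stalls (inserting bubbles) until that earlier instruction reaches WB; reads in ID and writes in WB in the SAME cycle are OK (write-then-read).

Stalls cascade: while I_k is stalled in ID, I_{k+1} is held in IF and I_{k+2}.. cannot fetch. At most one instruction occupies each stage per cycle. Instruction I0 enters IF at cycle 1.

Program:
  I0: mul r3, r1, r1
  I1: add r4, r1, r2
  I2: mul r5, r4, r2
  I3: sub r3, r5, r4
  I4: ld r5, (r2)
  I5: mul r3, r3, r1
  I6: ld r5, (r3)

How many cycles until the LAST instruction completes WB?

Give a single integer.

Answer: 18

Derivation:
I0 mul r3 <- r1,r1: IF@1 ID@2 stall=0 (-) EX@3 MEM@4 WB@5
I1 add r4 <- r1,r2: IF@2 ID@3 stall=0 (-) EX@4 MEM@5 WB@6
I2 mul r5 <- r4,r2: IF@3 ID@4 stall=2 (RAW on I1.r4 (WB@6)) EX@7 MEM@8 WB@9
I3 sub r3 <- r5,r4: IF@4 ID@7 stall=2 (RAW on I2.r5 (WB@9)) EX@10 MEM@11 WB@12
I4 ld r5 <- r2: IF@7 ID@10 stall=0 (-) EX@11 MEM@12 WB@13
I5 mul r3 <- r3,r1: IF@10 ID@11 stall=1 (RAW on I3.r3 (WB@12)) EX@13 MEM@14 WB@15
I6 ld r5 <- r3: IF@11 ID@13 stall=2 (RAW on I5.r3 (WB@15)) EX@16 MEM@17 WB@18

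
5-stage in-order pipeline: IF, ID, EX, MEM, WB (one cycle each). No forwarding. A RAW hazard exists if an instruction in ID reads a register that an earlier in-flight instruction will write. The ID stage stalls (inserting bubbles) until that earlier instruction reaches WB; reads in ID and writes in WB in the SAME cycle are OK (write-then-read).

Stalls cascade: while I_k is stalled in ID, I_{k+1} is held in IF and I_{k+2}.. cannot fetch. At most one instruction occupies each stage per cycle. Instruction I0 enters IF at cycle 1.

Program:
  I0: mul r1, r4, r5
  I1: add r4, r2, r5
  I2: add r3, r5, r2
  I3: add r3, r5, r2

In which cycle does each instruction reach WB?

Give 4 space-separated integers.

Answer: 5 6 7 8

Derivation:
I0 mul r1 <- r4,r5: IF@1 ID@2 stall=0 (-) EX@3 MEM@4 WB@5
I1 add r4 <- r2,r5: IF@2 ID@3 stall=0 (-) EX@4 MEM@5 WB@6
I2 add r3 <- r5,r2: IF@3 ID@4 stall=0 (-) EX@5 MEM@6 WB@7
I3 add r3 <- r5,r2: IF@4 ID@5 stall=0 (-) EX@6 MEM@7 WB@8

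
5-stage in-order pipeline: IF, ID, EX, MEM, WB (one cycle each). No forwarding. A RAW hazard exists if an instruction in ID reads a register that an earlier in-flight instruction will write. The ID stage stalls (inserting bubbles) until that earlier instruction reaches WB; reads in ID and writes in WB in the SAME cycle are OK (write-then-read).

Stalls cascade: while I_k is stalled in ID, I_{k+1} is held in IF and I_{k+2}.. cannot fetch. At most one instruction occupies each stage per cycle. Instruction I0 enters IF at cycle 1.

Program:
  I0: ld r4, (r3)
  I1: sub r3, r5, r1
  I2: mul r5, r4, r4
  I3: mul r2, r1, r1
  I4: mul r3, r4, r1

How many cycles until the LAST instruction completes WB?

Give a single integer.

I0 ld r4 <- r3: IF@1 ID@2 stall=0 (-) EX@3 MEM@4 WB@5
I1 sub r3 <- r5,r1: IF@2 ID@3 stall=0 (-) EX@4 MEM@5 WB@6
I2 mul r5 <- r4,r4: IF@3 ID@4 stall=1 (RAW on I0.r4 (WB@5)) EX@6 MEM@7 WB@8
I3 mul r2 <- r1,r1: IF@4 ID@6 stall=0 (-) EX@7 MEM@8 WB@9
I4 mul r3 <- r4,r1: IF@6 ID@7 stall=0 (-) EX@8 MEM@9 WB@10

Answer: 10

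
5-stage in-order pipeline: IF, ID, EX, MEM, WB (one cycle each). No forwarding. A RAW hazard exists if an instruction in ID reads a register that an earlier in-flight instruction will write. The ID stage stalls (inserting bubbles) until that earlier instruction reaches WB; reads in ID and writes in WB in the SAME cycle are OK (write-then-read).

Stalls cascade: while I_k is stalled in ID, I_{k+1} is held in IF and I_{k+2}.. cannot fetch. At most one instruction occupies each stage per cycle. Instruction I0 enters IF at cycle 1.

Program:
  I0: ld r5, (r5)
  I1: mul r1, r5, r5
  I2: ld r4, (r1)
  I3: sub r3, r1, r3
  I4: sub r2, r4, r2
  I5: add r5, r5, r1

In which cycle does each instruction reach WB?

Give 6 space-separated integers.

I0 ld r5 <- r5: IF@1 ID@2 stall=0 (-) EX@3 MEM@4 WB@5
I1 mul r1 <- r5,r5: IF@2 ID@3 stall=2 (RAW on I0.r5 (WB@5)) EX@6 MEM@7 WB@8
I2 ld r4 <- r1: IF@3 ID@6 stall=2 (RAW on I1.r1 (WB@8)) EX@9 MEM@10 WB@11
I3 sub r3 <- r1,r3: IF@6 ID@9 stall=0 (-) EX@10 MEM@11 WB@12
I4 sub r2 <- r4,r2: IF@9 ID@10 stall=1 (RAW on I2.r4 (WB@11)) EX@12 MEM@13 WB@14
I5 add r5 <- r5,r1: IF@10 ID@12 stall=0 (-) EX@13 MEM@14 WB@15

Answer: 5 8 11 12 14 15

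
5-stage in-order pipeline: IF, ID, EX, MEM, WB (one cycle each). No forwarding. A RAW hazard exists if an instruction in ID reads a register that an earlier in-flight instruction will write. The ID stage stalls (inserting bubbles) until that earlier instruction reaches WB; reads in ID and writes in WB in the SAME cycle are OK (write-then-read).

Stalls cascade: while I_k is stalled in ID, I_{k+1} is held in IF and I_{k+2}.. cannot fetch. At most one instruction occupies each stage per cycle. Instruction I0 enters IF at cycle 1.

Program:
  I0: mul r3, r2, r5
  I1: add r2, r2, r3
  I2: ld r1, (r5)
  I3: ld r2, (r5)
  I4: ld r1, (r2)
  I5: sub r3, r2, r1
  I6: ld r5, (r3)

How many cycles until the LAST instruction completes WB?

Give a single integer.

Answer: 19

Derivation:
I0 mul r3 <- r2,r5: IF@1 ID@2 stall=0 (-) EX@3 MEM@4 WB@5
I1 add r2 <- r2,r3: IF@2 ID@3 stall=2 (RAW on I0.r3 (WB@5)) EX@6 MEM@7 WB@8
I2 ld r1 <- r5: IF@3 ID@6 stall=0 (-) EX@7 MEM@8 WB@9
I3 ld r2 <- r5: IF@6 ID@7 stall=0 (-) EX@8 MEM@9 WB@10
I4 ld r1 <- r2: IF@7 ID@8 stall=2 (RAW on I3.r2 (WB@10)) EX@11 MEM@12 WB@13
I5 sub r3 <- r2,r1: IF@8 ID@11 stall=2 (RAW on I4.r1 (WB@13)) EX@14 MEM@15 WB@16
I6 ld r5 <- r3: IF@11 ID@14 stall=2 (RAW on I5.r3 (WB@16)) EX@17 MEM@18 WB@19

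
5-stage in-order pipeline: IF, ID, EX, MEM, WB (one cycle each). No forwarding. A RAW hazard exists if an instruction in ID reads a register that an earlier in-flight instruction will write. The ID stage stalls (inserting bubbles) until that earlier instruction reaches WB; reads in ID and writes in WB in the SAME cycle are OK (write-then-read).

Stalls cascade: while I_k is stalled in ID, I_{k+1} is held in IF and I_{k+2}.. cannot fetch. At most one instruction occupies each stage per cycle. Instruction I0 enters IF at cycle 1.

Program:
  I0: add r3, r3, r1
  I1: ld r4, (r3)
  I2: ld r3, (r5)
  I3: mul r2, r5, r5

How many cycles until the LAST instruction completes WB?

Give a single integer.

I0 add r3 <- r3,r1: IF@1 ID@2 stall=0 (-) EX@3 MEM@4 WB@5
I1 ld r4 <- r3: IF@2 ID@3 stall=2 (RAW on I0.r3 (WB@5)) EX@6 MEM@7 WB@8
I2 ld r3 <- r5: IF@3 ID@6 stall=0 (-) EX@7 MEM@8 WB@9
I3 mul r2 <- r5,r5: IF@6 ID@7 stall=0 (-) EX@8 MEM@9 WB@10

Answer: 10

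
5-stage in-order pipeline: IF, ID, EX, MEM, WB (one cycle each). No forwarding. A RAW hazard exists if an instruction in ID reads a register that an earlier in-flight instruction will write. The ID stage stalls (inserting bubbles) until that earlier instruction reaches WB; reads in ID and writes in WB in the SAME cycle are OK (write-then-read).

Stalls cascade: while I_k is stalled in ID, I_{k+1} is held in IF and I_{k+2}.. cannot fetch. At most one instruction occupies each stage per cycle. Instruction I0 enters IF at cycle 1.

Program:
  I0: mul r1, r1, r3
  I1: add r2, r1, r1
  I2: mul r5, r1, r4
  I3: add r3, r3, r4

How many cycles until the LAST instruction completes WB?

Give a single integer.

I0 mul r1 <- r1,r3: IF@1 ID@2 stall=0 (-) EX@3 MEM@4 WB@5
I1 add r2 <- r1,r1: IF@2 ID@3 stall=2 (RAW on I0.r1 (WB@5)) EX@6 MEM@7 WB@8
I2 mul r5 <- r1,r4: IF@3 ID@6 stall=0 (-) EX@7 MEM@8 WB@9
I3 add r3 <- r3,r4: IF@6 ID@7 stall=0 (-) EX@8 MEM@9 WB@10

Answer: 10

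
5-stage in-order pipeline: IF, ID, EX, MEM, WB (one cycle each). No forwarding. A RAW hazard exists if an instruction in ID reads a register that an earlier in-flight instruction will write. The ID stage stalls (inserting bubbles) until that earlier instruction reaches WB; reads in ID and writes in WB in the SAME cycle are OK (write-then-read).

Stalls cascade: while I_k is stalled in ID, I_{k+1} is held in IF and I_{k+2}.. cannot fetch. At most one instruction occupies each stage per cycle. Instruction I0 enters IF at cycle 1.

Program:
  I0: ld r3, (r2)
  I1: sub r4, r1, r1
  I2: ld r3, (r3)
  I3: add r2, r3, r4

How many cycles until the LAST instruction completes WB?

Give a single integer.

I0 ld r3 <- r2: IF@1 ID@2 stall=0 (-) EX@3 MEM@4 WB@5
I1 sub r4 <- r1,r1: IF@2 ID@3 stall=0 (-) EX@4 MEM@5 WB@6
I2 ld r3 <- r3: IF@3 ID@4 stall=1 (RAW on I0.r3 (WB@5)) EX@6 MEM@7 WB@8
I3 add r2 <- r3,r4: IF@4 ID@6 stall=2 (RAW on I2.r3 (WB@8)) EX@9 MEM@10 WB@11

Answer: 11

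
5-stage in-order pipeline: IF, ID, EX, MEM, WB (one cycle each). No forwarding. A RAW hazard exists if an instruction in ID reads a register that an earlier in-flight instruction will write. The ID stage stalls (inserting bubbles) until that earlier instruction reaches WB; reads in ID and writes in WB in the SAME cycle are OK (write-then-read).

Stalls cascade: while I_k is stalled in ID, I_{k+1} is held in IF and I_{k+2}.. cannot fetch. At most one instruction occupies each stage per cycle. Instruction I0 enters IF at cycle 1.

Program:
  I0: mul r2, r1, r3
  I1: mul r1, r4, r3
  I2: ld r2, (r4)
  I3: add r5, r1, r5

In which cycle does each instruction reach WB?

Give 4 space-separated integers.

Answer: 5 6 7 9

Derivation:
I0 mul r2 <- r1,r3: IF@1 ID@2 stall=0 (-) EX@3 MEM@4 WB@5
I1 mul r1 <- r4,r3: IF@2 ID@3 stall=0 (-) EX@4 MEM@5 WB@6
I2 ld r2 <- r4: IF@3 ID@4 stall=0 (-) EX@5 MEM@6 WB@7
I3 add r5 <- r1,r5: IF@4 ID@5 stall=1 (RAW on I1.r1 (WB@6)) EX@7 MEM@8 WB@9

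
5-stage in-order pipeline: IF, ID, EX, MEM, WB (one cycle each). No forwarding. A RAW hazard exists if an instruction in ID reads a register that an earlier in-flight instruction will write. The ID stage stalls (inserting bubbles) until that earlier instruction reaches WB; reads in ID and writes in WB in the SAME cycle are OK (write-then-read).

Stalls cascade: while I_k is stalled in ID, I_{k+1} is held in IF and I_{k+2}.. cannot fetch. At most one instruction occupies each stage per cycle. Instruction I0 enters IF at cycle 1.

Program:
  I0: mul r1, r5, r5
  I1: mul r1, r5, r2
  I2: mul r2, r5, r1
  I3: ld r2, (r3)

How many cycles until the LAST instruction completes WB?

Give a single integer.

Answer: 10

Derivation:
I0 mul r1 <- r5,r5: IF@1 ID@2 stall=0 (-) EX@3 MEM@4 WB@5
I1 mul r1 <- r5,r2: IF@2 ID@3 stall=0 (-) EX@4 MEM@5 WB@6
I2 mul r2 <- r5,r1: IF@3 ID@4 stall=2 (RAW on I1.r1 (WB@6)) EX@7 MEM@8 WB@9
I3 ld r2 <- r3: IF@4 ID@7 stall=0 (-) EX@8 MEM@9 WB@10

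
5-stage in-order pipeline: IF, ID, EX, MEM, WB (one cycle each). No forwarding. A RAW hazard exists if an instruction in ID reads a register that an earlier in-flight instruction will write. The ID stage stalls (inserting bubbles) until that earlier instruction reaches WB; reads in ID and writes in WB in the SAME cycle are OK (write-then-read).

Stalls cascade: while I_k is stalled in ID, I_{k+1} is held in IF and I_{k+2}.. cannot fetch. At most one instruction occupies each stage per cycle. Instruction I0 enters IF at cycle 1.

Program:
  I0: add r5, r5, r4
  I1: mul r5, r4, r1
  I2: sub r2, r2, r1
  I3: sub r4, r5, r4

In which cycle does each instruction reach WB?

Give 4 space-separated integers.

I0 add r5 <- r5,r4: IF@1 ID@2 stall=0 (-) EX@3 MEM@4 WB@5
I1 mul r5 <- r4,r1: IF@2 ID@3 stall=0 (-) EX@4 MEM@5 WB@6
I2 sub r2 <- r2,r1: IF@3 ID@4 stall=0 (-) EX@5 MEM@6 WB@7
I3 sub r4 <- r5,r4: IF@4 ID@5 stall=1 (RAW on I1.r5 (WB@6)) EX@7 MEM@8 WB@9

Answer: 5 6 7 9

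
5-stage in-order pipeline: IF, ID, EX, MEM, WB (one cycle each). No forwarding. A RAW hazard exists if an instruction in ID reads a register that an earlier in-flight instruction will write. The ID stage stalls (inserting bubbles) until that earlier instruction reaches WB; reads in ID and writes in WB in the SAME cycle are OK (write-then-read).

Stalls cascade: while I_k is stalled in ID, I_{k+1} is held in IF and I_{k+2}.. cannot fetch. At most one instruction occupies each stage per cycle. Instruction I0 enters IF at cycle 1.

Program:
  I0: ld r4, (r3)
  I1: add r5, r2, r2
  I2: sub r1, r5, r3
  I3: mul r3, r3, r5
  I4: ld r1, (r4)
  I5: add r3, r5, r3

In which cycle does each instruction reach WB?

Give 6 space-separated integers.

I0 ld r4 <- r3: IF@1 ID@2 stall=0 (-) EX@3 MEM@4 WB@5
I1 add r5 <- r2,r2: IF@2 ID@3 stall=0 (-) EX@4 MEM@5 WB@6
I2 sub r1 <- r5,r3: IF@3 ID@4 stall=2 (RAW on I1.r5 (WB@6)) EX@7 MEM@8 WB@9
I3 mul r3 <- r3,r5: IF@4 ID@7 stall=0 (-) EX@8 MEM@9 WB@10
I4 ld r1 <- r4: IF@7 ID@8 stall=0 (-) EX@9 MEM@10 WB@11
I5 add r3 <- r5,r3: IF@8 ID@9 stall=1 (RAW on I3.r3 (WB@10)) EX@11 MEM@12 WB@13

Answer: 5 6 9 10 11 13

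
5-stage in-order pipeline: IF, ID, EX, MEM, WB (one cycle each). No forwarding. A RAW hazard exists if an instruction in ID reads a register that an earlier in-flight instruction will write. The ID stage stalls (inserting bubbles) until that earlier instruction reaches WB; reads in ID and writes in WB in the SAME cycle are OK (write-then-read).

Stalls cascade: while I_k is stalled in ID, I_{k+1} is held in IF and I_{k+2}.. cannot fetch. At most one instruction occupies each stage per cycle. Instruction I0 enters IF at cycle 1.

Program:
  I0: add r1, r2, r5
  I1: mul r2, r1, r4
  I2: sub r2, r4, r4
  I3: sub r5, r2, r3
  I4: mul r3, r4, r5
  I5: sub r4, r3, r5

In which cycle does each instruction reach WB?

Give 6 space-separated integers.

I0 add r1 <- r2,r5: IF@1 ID@2 stall=0 (-) EX@3 MEM@4 WB@5
I1 mul r2 <- r1,r4: IF@2 ID@3 stall=2 (RAW on I0.r1 (WB@5)) EX@6 MEM@7 WB@8
I2 sub r2 <- r4,r4: IF@3 ID@6 stall=0 (-) EX@7 MEM@8 WB@9
I3 sub r5 <- r2,r3: IF@6 ID@7 stall=2 (RAW on I2.r2 (WB@9)) EX@10 MEM@11 WB@12
I4 mul r3 <- r4,r5: IF@7 ID@10 stall=2 (RAW on I3.r5 (WB@12)) EX@13 MEM@14 WB@15
I5 sub r4 <- r3,r5: IF@10 ID@13 stall=2 (RAW on I4.r3 (WB@15)) EX@16 MEM@17 WB@18

Answer: 5 8 9 12 15 18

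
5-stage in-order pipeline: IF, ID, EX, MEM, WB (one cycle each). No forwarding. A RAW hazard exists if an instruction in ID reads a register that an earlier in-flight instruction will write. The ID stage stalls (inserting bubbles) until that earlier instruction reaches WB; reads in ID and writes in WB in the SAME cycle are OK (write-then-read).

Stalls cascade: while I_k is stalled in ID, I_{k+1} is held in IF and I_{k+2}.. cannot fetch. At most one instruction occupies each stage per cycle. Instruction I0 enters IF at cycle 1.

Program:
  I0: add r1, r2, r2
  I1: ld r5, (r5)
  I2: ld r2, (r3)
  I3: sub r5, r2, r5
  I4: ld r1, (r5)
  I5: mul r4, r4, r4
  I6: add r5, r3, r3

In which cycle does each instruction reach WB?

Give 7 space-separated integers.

Answer: 5 6 7 10 13 14 15

Derivation:
I0 add r1 <- r2,r2: IF@1 ID@2 stall=0 (-) EX@3 MEM@4 WB@5
I1 ld r5 <- r5: IF@2 ID@3 stall=0 (-) EX@4 MEM@5 WB@6
I2 ld r2 <- r3: IF@3 ID@4 stall=0 (-) EX@5 MEM@6 WB@7
I3 sub r5 <- r2,r5: IF@4 ID@5 stall=2 (RAW on I2.r2 (WB@7)) EX@8 MEM@9 WB@10
I4 ld r1 <- r5: IF@5 ID@8 stall=2 (RAW on I3.r5 (WB@10)) EX@11 MEM@12 WB@13
I5 mul r4 <- r4,r4: IF@8 ID@11 stall=0 (-) EX@12 MEM@13 WB@14
I6 add r5 <- r3,r3: IF@11 ID@12 stall=0 (-) EX@13 MEM@14 WB@15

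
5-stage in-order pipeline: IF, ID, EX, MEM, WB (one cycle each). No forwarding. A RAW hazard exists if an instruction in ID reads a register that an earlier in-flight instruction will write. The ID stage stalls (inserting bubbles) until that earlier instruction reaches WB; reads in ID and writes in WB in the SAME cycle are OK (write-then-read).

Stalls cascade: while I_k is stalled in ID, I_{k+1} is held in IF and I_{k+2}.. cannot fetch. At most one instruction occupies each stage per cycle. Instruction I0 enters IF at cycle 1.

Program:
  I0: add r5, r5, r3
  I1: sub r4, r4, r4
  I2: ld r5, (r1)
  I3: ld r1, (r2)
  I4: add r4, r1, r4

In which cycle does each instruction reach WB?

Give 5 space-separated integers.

Answer: 5 6 7 8 11

Derivation:
I0 add r5 <- r5,r3: IF@1 ID@2 stall=0 (-) EX@3 MEM@4 WB@5
I1 sub r4 <- r4,r4: IF@2 ID@3 stall=0 (-) EX@4 MEM@5 WB@6
I2 ld r5 <- r1: IF@3 ID@4 stall=0 (-) EX@5 MEM@6 WB@7
I3 ld r1 <- r2: IF@4 ID@5 stall=0 (-) EX@6 MEM@7 WB@8
I4 add r4 <- r1,r4: IF@5 ID@6 stall=2 (RAW on I3.r1 (WB@8)) EX@9 MEM@10 WB@11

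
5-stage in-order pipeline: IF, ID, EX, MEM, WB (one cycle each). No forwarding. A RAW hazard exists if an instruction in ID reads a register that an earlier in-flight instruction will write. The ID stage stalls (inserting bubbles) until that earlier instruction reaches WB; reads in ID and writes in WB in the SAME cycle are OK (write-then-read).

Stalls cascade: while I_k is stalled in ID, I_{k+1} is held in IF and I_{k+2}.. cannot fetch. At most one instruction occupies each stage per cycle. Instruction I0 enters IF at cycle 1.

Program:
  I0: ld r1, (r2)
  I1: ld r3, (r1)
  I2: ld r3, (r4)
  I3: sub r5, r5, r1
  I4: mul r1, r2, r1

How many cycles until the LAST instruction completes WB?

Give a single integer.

I0 ld r1 <- r2: IF@1 ID@2 stall=0 (-) EX@3 MEM@4 WB@5
I1 ld r3 <- r1: IF@2 ID@3 stall=2 (RAW on I0.r1 (WB@5)) EX@6 MEM@7 WB@8
I2 ld r3 <- r4: IF@3 ID@6 stall=0 (-) EX@7 MEM@8 WB@9
I3 sub r5 <- r5,r1: IF@6 ID@7 stall=0 (-) EX@8 MEM@9 WB@10
I4 mul r1 <- r2,r1: IF@7 ID@8 stall=0 (-) EX@9 MEM@10 WB@11

Answer: 11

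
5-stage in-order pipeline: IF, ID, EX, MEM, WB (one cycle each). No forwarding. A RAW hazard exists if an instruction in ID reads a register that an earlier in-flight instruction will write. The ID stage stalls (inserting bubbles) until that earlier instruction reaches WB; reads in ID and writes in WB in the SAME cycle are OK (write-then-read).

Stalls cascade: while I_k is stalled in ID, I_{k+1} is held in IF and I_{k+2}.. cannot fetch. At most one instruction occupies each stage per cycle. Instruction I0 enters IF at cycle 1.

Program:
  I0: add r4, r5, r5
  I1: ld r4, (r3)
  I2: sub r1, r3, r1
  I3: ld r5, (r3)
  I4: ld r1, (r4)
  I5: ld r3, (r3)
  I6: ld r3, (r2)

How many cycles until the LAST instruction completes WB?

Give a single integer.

Answer: 11

Derivation:
I0 add r4 <- r5,r5: IF@1 ID@2 stall=0 (-) EX@3 MEM@4 WB@5
I1 ld r4 <- r3: IF@2 ID@3 stall=0 (-) EX@4 MEM@5 WB@6
I2 sub r1 <- r3,r1: IF@3 ID@4 stall=0 (-) EX@5 MEM@6 WB@7
I3 ld r5 <- r3: IF@4 ID@5 stall=0 (-) EX@6 MEM@7 WB@8
I4 ld r1 <- r4: IF@5 ID@6 stall=0 (-) EX@7 MEM@8 WB@9
I5 ld r3 <- r3: IF@6 ID@7 stall=0 (-) EX@8 MEM@9 WB@10
I6 ld r3 <- r2: IF@7 ID@8 stall=0 (-) EX@9 MEM@10 WB@11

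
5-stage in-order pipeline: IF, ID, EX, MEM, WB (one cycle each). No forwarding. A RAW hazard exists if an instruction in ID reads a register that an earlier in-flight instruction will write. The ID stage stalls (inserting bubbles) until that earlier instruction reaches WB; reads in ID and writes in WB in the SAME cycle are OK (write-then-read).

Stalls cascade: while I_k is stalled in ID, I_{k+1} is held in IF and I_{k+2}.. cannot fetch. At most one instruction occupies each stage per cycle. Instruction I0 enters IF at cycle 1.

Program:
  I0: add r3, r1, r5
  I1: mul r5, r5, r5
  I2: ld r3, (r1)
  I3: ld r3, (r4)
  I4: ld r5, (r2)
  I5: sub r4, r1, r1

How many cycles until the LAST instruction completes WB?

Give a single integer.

I0 add r3 <- r1,r5: IF@1 ID@2 stall=0 (-) EX@3 MEM@4 WB@5
I1 mul r5 <- r5,r5: IF@2 ID@3 stall=0 (-) EX@4 MEM@5 WB@6
I2 ld r3 <- r1: IF@3 ID@4 stall=0 (-) EX@5 MEM@6 WB@7
I3 ld r3 <- r4: IF@4 ID@5 stall=0 (-) EX@6 MEM@7 WB@8
I4 ld r5 <- r2: IF@5 ID@6 stall=0 (-) EX@7 MEM@8 WB@9
I5 sub r4 <- r1,r1: IF@6 ID@7 stall=0 (-) EX@8 MEM@9 WB@10

Answer: 10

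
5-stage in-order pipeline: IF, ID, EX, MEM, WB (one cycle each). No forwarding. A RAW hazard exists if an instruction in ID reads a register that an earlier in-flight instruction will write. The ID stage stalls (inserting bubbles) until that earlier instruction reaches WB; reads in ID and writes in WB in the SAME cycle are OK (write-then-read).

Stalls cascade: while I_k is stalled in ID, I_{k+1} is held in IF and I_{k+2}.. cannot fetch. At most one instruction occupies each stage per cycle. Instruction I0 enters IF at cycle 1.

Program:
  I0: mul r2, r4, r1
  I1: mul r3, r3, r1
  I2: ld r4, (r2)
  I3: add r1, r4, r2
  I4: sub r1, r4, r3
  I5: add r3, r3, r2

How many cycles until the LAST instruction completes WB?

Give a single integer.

I0 mul r2 <- r4,r1: IF@1 ID@2 stall=0 (-) EX@3 MEM@4 WB@5
I1 mul r3 <- r3,r1: IF@2 ID@3 stall=0 (-) EX@4 MEM@5 WB@6
I2 ld r4 <- r2: IF@3 ID@4 stall=1 (RAW on I0.r2 (WB@5)) EX@6 MEM@7 WB@8
I3 add r1 <- r4,r2: IF@4 ID@6 stall=2 (RAW on I2.r4 (WB@8)) EX@9 MEM@10 WB@11
I4 sub r1 <- r4,r3: IF@6 ID@9 stall=0 (-) EX@10 MEM@11 WB@12
I5 add r3 <- r3,r2: IF@9 ID@10 stall=0 (-) EX@11 MEM@12 WB@13

Answer: 13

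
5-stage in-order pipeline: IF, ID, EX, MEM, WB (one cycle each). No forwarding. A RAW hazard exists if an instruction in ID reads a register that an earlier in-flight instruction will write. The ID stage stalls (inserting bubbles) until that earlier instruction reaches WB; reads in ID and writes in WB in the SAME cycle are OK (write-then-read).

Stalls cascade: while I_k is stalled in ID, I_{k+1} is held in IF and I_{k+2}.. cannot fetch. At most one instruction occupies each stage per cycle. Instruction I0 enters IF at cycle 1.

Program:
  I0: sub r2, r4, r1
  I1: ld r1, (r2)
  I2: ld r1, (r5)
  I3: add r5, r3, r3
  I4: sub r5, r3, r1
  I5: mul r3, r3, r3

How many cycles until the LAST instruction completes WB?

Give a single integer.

I0 sub r2 <- r4,r1: IF@1 ID@2 stall=0 (-) EX@3 MEM@4 WB@5
I1 ld r1 <- r2: IF@2 ID@3 stall=2 (RAW on I0.r2 (WB@5)) EX@6 MEM@7 WB@8
I2 ld r1 <- r5: IF@3 ID@6 stall=0 (-) EX@7 MEM@8 WB@9
I3 add r5 <- r3,r3: IF@6 ID@7 stall=0 (-) EX@8 MEM@9 WB@10
I4 sub r5 <- r3,r1: IF@7 ID@8 stall=1 (RAW on I2.r1 (WB@9)) EX@10 MEM@11 WB@12
I5 mul r3 <- r3,r3: IF@8 ID@10 stall=0 (-) EX@11 MEM@12 WB@13

Answer: 13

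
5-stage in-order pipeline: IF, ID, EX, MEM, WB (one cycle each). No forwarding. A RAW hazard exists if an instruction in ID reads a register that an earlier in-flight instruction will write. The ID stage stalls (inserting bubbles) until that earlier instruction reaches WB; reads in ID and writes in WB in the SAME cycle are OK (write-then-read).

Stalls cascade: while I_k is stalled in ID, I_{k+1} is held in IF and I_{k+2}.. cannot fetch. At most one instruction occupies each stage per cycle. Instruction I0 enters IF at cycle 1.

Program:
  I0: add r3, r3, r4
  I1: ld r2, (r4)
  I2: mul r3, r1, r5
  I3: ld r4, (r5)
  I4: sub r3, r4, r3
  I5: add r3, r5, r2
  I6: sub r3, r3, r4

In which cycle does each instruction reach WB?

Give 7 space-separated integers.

I0 add r3 <- r3,r4: IF@1 ID@2 stall=0 (-) EX@3 MEM@4 WB@5
I1 ld r2 <- r4: IF@2 ID@3 stall=0 (-) EX@4 MEM@5 WB@6
I2 mul r3 <- r1,r5: IF@3 ID@4 stall=0 (-) EX@5 MEM@6 WB@7
I3 ld r4 <- r5: IF@4 ID@5 stall=0 (-) EX@6 MEM@7 WB@8
I4 sub r3 <- r4,r3: IF@5 ID@6 stall=2 (RAW on I3.r4 (WB@8)) EX@9 MEM@10 WB@11
I5 add r3 <- r5,r2: IF@6 ID@9 stall=0 (-) EX@10 MEM@11 WB@12
I6 sub r3 <- r3,r4: IF@9 ID@10 stall=2 (RAW on I5.r3 (WB@12)) EX@13 MEM@14 WB@15

Answer: 5 6 7 8 11 12 15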